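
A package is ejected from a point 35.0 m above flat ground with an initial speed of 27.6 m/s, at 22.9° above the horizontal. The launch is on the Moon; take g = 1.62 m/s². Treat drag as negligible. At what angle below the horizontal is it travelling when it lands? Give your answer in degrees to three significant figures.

30.7°

vₓ = 27.60 cos 22.9° = 25.42 m/s; v_y0 = 27.60 sin 22.9° = 10.74 m/s.
Vertical motion (up positive, ground at y = 0): 0.8100 t² − (10.74) t − 35.0 = 0, so t = (10.74 + √(10.74² + 2·1.62·35.0)) / 1.62 = (10.74 + 15.12) / 1.62 = 15.97 s.
At impact: v_y = v_y0 − g t = −15.12 m/s; vₓ = 25.42 m/s.
Angle below horizontal: arctan(|v_y|/vₓ) = arctan(15.12/25.42) = 30.75°.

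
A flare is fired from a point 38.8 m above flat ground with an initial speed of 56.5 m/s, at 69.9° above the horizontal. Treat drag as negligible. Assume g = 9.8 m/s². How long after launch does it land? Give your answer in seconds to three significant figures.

11.5 s

Horizontal component vₓ = 56.50 cos 69.9° = 19.42 m/s; vertical v_y0 = 56.50 sin 69.9° = 53.06 m/s.
With up positive and y = 0 at the ground: y(t) = 38.8 + (53.06) t − 4.900 t². Setting y = 0 and taking the positive root: t = [53.06 + √(53.06² + 2·9.80·38.8)] / 9.80 = (53.06 + 59.80) / 9.80 = 11.52 s.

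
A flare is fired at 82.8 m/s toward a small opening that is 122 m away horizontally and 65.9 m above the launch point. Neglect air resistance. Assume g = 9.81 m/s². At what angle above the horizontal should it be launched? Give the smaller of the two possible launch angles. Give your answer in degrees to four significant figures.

Trajectory: y = x tanθ − g x² (1 + tan²θ)/(2v₀²). With x = 122, y = 65.9, v₀ = 82.8, g = 9.81:
10.65 tan²θ − 122 tanθ + (76.55) = 0.
tanθ = [122 ± √(122² − 4 × 10.65 × (76.55))] / (2 × 10.65) = (122 ± 107.8) / 21.30, giving tanθ = 0.6662 or 10.79.
θ = 33.67° or 84.71°; the smaller is 33.67°.

33.67°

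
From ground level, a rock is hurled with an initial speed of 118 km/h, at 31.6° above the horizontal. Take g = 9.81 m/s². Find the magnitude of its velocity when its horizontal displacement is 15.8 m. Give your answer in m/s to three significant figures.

Convert: 118 km/h = 118/3.6 = 32.78 m/s.
vₓ = 32.78 cos 31.6° = 27.92 m/s; v_y0 = 32.78 sin 31.6° = 17.18 m/s.
At x = 15.8 m, t = x/vₓ = 15.8/27.92 = 0.5659 s.
Vertical velocity there: v_y = v_y0 − g t = 17.18 − 9.81 × 0.5659 = 11.62 m/s.
Speed: √(vₓ² + v_y²) = √(27.92² + 11.62²) = 30.24 m/s.

30.2 m/s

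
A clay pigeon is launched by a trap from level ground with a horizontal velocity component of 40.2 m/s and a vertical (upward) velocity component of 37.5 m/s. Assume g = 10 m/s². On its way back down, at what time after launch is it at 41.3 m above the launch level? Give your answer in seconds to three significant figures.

6.16 s

Height y(t) = 37.50 t − 5.000 t² = 41.3 gives 5.000 t² − 37.50 t + 41.3 = 0.
t = [37.50 ± √(37.50² − 2·10.0·41.3)] / 10.0 = (37.50 ± 24.09) / 10.0, so t = 1.341 s or t = 6.159 s.
The descending-branch root is 6.159 s.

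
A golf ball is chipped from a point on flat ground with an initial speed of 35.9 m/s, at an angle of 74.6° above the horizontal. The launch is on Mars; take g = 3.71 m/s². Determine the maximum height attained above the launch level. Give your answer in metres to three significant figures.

vₓ = 35.90 cos 74.6° = 9.533 m/s; v_y0 = 35.90 sin 74.6° = 34.61 m/s.
Maximum height: H = v_y0² / (2g) = 34.61² / (2 × 3.71) = 161.4 m.

161 m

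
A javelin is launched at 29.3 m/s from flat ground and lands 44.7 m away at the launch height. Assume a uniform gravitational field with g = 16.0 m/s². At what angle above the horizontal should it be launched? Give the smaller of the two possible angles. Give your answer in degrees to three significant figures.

From R = (v₀²/g) sin 2θ: sin 2θ = 16.0 × 44.7 / 858.49 = 0.8331.
2θ = 56.42° or 180° − 56.42° = 123.6°, so θ = 28.21° or 61.79°.
The smaller angle is 28.21°.

28.2°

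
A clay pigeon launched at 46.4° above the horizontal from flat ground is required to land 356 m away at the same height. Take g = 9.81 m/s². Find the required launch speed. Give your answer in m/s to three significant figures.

On level ground R = v₀² sin 2θ / g ⇒ v₀ = √(gR / sin 2θ).
v₀ = √(9.81 × 356 / sin 92.80°) = √(3492 / 0.9988) = √3496.5 = 59.13 m/s.

59.1 m/s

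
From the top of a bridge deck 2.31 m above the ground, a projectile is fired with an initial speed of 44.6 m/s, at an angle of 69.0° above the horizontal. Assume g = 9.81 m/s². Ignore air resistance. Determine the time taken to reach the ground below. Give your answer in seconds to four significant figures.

8.544 s

Resolve: vₓ = 44.60 cos 69.0° = 15.98 m/s and v_y0 = 44.60 sin 69.0° = 41.64 m/s.
Vertical motion (up positive, ground at y = 0): 4.905 t² − (41.64) t − 2.31 = 0, so t = (41.64 + √(41.64² + 2·9.81·2.31)) / 9.81 = (41.64 + 42.18) / 9.81 = 8.544 s.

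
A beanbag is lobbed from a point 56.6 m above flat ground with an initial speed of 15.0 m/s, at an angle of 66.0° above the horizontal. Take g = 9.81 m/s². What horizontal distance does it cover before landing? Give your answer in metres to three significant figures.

30.9 m

Horizontal component vₓ = 15.00 cos 66.0° = 6.101 m/s; vertical v_y0 = 15.00 sin 66.0° = 13.70 m/s.
The projectile lands when y = 56.6 + (13.70) t − ½·9.81·t² = 0. Positive root: t = (13.70 + √(13.70² + 2·9.81·56.6)) / 9.81 = (13.70 + 36.03) / 9.81 = 5.070 s.
Horizontal distance: R = vₓ t = 6.101 × 5.070 = 30.93 m.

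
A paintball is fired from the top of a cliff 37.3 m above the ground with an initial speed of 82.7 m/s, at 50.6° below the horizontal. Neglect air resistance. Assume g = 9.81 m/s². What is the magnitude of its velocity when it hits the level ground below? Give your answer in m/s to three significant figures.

87.0 m/s

Components: vₓ = 82.70 cos 50.6° = 52.49 m/s, v_y0 = −63.91 m/s (downward).
With up positive and y = 0 at the ground: y(t) = 37.3 + (−63.91) t − 4.905 t². Setting y = 0 and taking the positive root: t = [−63.91 + √(63.91² + 2·9.81·37.3)] / 9.81 = (−63.91 + 69.40) / 9.81 = 0.5596 s.
Vertical velocity at impact: v_y = v_y0 − g t = −63.91 − 9.81 × 0.5596 = −69.40 m/s.
Speed: |v| = √(vₓ² + v_y²) = √(52.49² + 69.40²) = 87.01 m/s.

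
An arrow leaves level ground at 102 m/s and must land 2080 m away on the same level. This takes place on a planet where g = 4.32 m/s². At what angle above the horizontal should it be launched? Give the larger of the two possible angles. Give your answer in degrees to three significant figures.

Level-ground range R = v₀² sin(2θ)/g ⇒ sin(2θ) = gR/v₀² = 4.32 × 2080 / 102² = 0.8637.
2θ = 59.73° or 180° − 59.73° = 120.3°, so θ = 29.87° or 60.13°.
The larger angle is 60.13°.

60.1°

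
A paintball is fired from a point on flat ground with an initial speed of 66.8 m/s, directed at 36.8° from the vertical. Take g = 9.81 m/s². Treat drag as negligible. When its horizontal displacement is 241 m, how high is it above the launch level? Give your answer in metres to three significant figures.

vₓ = 66.80 sin 36.8° = 40.01 m/s; v_y0 = 66.80 cos 36.8° = 53.49 m/s.
x = vₓ t ⇒ t = 241/40.01 = 6.023 s.
Height: y = v_y0 t − ½ g t² = 53.49 × 6.023 − 4.905 × 6.023² = 322.2 − 177.9 = 144.2 m.

144 m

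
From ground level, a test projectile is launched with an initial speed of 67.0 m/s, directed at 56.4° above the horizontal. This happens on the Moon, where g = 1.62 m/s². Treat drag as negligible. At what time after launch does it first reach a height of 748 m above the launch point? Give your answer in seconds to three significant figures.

Components: vₓ = 67.00 cos 56.4° = 37.08 m/s, v_y0 = 67.00 sin 56.4° = 55.81 m/s.
Set y = v_y0 t − ½ g t² = 748: 0.8100 t² − 55.81 t + 748 = 0.
t = [55.81 ± √(55.81² − 2·1.62·748)] / 1.62 = (55.81 ± 26.28) / 1.62, so t = 18.22 s or t = 50.67 s.
The first (ascending) time is 18.22 s.

18.2 s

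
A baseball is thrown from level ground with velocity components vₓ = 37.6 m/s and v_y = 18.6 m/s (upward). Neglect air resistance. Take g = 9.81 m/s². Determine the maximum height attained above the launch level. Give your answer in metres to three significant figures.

At the apex v_y = 0, so H = v_y0²/(2g) = 18.60²/19.62 = 17.63 m.

17.6 m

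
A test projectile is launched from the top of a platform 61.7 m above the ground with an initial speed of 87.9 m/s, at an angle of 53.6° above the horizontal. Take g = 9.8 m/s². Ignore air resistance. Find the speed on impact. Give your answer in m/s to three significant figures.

vₓ = 87.90 cos 53.6° = 52.16 m/s; v_y0 = 87.90 sin 53.6° = 70.75 m/s.
The projectile lands when y = 61.7 + (70.75) t − ½·9.80·t² = 0. Positive root: t = (70.75 + √(70.75² + 2·9.80·61.7)) / 9.80 = (70.75 + 78.83) / 9.80 = 15.26 s.
Vertical velocity at impact: v_y = v_y0 − g t = 70.75 − 9.80 × 15.26 = −78.83 m/s.
Speed: |v| = √(vₓ² + v_y²) = √(52.16² + 78.83²) = 94.53 m/s.

94.5 m/s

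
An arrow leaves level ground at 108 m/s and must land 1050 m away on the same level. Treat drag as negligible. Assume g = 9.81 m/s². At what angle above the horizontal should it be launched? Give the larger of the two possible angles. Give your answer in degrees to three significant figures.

59.0°

R = v₀² sin 2θ / g gives sin 2θ = gR/v₀² = 9.81·1050/108² = 0.8831.
2θ = 62.02° or 180° − 62.02° = 118.0°, so θ = 31.01° or 58.99°.
The larger angle is 58.99°.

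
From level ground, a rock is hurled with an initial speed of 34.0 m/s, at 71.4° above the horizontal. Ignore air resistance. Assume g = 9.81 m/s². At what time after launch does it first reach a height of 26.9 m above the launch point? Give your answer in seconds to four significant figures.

Resolve: vₓ = 34.00 cos 71.4° = 10.84 m/s and v_y0 = 34.00 sin 71.4° = 32.22 m/s.
Require v_y0 t − ½ g t² = 26.9, i.e. 4.905 t² − 32.22 t + 26.9 = 0.
t = [32.22 ± √(32.22² − 2·9.81·26.9)] / 9.81 = (32.22 ± 22.60) / 9.81, so t = 0.9814 s or t = 5.588 s.
The first (ascending) time is 0.9814 s.

0.9814 s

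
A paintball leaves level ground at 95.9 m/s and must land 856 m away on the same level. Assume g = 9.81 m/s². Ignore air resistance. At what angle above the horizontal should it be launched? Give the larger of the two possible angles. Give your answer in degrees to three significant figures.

From R = (v₀²/g) sin 2θ: sin 2θ = 9.81 × 856 / 9196.8 = 0.9131.
2θ = 65.93° or 180° − 65.93° = 114.1°, so θ = 32.97° or 57.03°.
The larger angle is 57.03°.

57.0°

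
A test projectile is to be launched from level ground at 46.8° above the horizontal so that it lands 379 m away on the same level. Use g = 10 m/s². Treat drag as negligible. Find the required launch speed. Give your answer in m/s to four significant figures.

From R = (v₀² / g) sin 2θ: v₀ = √(gR / sin 2θ).
v₀ = √(10.0 × 379 / sin 93.60°) = √(3790 / 0.9980) = √3797.5 = 61.62 m/s.

61.62 m/s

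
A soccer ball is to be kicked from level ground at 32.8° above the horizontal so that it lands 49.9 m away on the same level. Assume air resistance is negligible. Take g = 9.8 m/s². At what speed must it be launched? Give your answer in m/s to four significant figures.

On level ground R = v₀² sin 2θ / g ⇒ v₀ = √(gR / sin 2θ).
v₀ = √(9.80 × 49.9 / sin 65.60°) = √(489.0 / 0.9107) = √536.98 = 23.17 m/s.

23.17 m/s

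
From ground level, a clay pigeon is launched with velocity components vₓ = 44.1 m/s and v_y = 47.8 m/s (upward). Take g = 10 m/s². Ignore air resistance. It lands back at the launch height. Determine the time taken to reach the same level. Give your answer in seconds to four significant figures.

It returns to y = 0 when t = 2 v_y0 / g = 2(47.80)/10.0 = 9.560 s.

9.560 s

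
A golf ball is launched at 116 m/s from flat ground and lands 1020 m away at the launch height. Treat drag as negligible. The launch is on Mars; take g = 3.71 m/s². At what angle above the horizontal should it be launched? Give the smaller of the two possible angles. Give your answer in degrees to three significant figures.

8.17°

From R = (v₀²/g) sin 2θ: sin 2θ = 3.71 × 1020 / 13456 = 0.2812.
2θ = 16.33° or 180° − 16.33° = 163.7°, so θ = 8.167° or 81.83°.
The smaller angle is 8.167°.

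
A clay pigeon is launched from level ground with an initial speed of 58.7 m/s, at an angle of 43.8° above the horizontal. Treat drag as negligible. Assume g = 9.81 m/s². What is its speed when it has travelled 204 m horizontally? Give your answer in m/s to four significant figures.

Horizontal component vₓ = 58.70 cos 43.8° = 42.37 m/s; vertical v_y0 = 58.70 sin 43.8° = 40.63 m/s.
At x = 204 m, t = x/vₓ = 204/42.37 = 4.815 s.
Vertical velocity there: v_y = v_y0 − g t = 40.63 − 9.81 × 4.815 = −6.607 m/s.
Speed: √(vₓ² + v_y²) = √(42.37² + 6.607²) = 42.88 m/s.

42.88 m/s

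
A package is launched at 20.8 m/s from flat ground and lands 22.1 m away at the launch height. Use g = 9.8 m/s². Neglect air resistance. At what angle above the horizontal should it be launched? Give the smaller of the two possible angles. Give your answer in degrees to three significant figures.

15.0°

From R = (v₀²/g) sin 2θ: sin 2θ = 9.80 × 22.1 / 432.64 = 0.5006.
2θ = 30.04° or 180° − 30.04° = 150.0°, so θ = 15.02° or 74.98°.
The smaller angle is 15.02°.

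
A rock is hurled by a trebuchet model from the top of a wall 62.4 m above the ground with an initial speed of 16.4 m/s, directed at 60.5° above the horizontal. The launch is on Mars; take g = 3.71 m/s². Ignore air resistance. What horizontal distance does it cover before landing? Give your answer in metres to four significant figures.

Horizontal component vₓ = 16.40 cos 60.5° = 8.076 m/s; vertical v_y0 = 16.40 sin 60.5° = 14.27 m/s.
Vertical motion (up positive, ground at y = 0): 1.855 t² − (14.27) t − 62.4 = 0, so t = (14.27 + √(14.27² + 2·3.71·62.4)) / 3.71 = (14.27 + 25.82) / 3.71 = 10.81 s.
Horizontal distance: R = vₓ t = 8.076 × 10.81 = 87.28 m.

87.28 m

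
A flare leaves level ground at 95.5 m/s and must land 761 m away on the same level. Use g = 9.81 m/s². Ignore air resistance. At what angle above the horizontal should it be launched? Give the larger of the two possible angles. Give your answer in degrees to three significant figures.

Level-ground range R = v₀² sin(2θ)/g ⇒ sin(2θ) = gR/v₀² = 9.81 × 761 / 95.5² = 0.8186.
2θ = 54.94° or 180° − 54.94° = 125.1°, so θ = 27.47° or 62.53°.
The larger angle is 62.53°.

62.5°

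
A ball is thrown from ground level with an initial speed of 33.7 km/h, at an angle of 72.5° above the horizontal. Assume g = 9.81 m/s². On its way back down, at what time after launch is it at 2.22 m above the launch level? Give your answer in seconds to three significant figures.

1.52 s

Convert: 33.7 km/h = 33.7/3.6 = 9.361 m/s.
Horizontal component vₓ = 9.361 cos 72.5° = 2.815 m/s; vertical v_y0 = 9.361 sin 72.5° = 8.928 m/s.
Require v_y0 t − ½ g t² = 2.22, i.e. 4.905 t² − 8.928 t + 2.22 = 0.
t = [8.928 ± √(8.928² − 2·9.81·2.22)] / 9.81 = (8.928 ± 6.012) / 9.81, so t = 0.2972 s or t = 1.523 s.
The descending-branch root is 1.523 s.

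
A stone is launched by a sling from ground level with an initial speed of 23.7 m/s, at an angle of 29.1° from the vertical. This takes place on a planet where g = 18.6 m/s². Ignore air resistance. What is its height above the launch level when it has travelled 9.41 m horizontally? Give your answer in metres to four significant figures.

10.71 m

vₓ = 23.70 sin 29.1° = 11.53 m/s; v_y0 = 23.70 cos 29.1° = 20.71 m/s.
At x = 9.41 m, t = x/vₓ = 9.41/11.53 = 0.8164 s.
Height: y = v_y0 t − ½ g t² = 20.71 × 0.8164 − 9.300 × 0.8164² = 16.91 − 6.199 = 10.71 m.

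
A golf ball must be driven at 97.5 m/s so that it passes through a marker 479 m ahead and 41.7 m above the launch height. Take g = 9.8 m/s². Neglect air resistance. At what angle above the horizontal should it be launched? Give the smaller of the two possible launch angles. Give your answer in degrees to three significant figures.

Trajectory: y = x tanθ − g x² (1 + tan²θ)/(2v₀²). With x = 479, y = 41.7, v₀ = 97.5, g = 9.80:
118.3 tan²θ − 479 tanθ + (160.0) = 0.
tanθ = [479 ± √(479² − 4 × 118.3 × (160.0))] / (2 × 118.3) = (479 ± 392.1) / 236.5, giving tanθ = 0.3673 or 3.683.
θ = 20.17° or 74.81°; the smaller is 20.17°.

20.2°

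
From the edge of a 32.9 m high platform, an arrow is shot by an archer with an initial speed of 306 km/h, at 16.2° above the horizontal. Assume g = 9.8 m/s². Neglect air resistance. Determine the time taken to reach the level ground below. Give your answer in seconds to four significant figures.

Convert: 306 km/h = 306/3.6 = 85.00 m/s.
vₓ = 85.00 cos 16.2° = 81.62 m/s; v_y0 = 85.00 sin 16.2° = 23.71 m/s.
The projectile lands when y = 32.9 + (23.71) t − ½·9.80·t² = 0. Positive root: t = (23.71 + √(23.71² + 2·9.80·32.9)) / 9.80 = (23.71 + 34.74) / 9.80 = 5.965 s.

5.965 s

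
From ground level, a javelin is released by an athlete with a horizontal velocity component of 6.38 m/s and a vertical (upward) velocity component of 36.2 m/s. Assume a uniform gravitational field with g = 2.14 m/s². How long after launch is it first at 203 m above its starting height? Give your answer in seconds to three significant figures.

Require v_y0 t − ½ g t² = 203, i.e. 1.070 t² − 36.20 t + 203 = 0.
t = [36.20 ± √(36.20² − 2·2.14·203)] / 2.14 = (36.20 ± 21.01) / 2.14, so t = 7.096 s or t = 26.74 s.
The first (ascending) time is 7.096 s.

7.10 s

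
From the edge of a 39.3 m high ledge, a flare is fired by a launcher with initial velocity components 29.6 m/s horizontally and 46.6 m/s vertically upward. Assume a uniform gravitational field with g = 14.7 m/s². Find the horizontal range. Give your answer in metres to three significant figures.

210 m

Vertical motion (up positive, ground at y = 0): 7.350 t² − (46.60) t − 39.3 = 0, so t = (46.60 + √(46.60² + 2·14.7·39.3)) / 14.7 = (46.60 + 57.68) / 14.7 = 7.094 s.
Horizontal distance: R = vₓ t = 29.60 × 7.094 = 210.0 m.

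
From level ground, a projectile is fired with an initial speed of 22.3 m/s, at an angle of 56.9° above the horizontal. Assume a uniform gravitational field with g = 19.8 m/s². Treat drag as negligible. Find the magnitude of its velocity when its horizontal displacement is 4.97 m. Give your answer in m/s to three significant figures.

16.1 m/s

Components: vₓ = 22.30 cos 56.9° = 12.18 m/s, v_y0 = 22.30 sin 56.9° = 18.68 m/s.
Time to reach x = 4.97 m: t = x/vₓ = 4.97/12.18 = 0.4081 s.
Vertical velocity there: v_y = v_y0 − g t = 18.68 − 19.8 × 0.4081 = 10.60 m/s.
Speed: √(vₓ² + v_y²) = √(12.18² + 10.60²) = 16.15 m/s.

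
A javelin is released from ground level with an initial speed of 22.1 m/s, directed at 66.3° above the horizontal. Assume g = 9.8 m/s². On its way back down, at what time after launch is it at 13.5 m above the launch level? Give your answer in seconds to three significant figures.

3.29 s

Horizontal component vₓ = 22.10 cos 66.3° = 8.883 m/s; vertical v_y0 = 22.10 sin 66.3° = 20.24 m/s.
Set y = v_y0 t − ½ g t² = 13.5: 4.900 t² − 20.24 t + 13.5 = 0.
Quadratic formula: t = (20.24 ± √144.90) / 9.80 = (20.24 ± 12.04) / 9.80 → t = 0.8366 s or 3.293 s.
The descending-branch root is 3.293 s.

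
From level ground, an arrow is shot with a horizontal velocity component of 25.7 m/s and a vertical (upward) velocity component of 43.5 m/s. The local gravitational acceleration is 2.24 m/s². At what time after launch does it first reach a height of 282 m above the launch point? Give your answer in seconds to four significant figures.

8.224 s

Height y(t) = 43.50 t − 1.120 t² = 282 gives 1.120 t² − 43.50 t + 282 = 0.
t = [43.50 ± √(43.50² − 2·2.24·282)] / 2.24 = (43.50 ± 25.08) / 2.24, so t = 8.224 s or t = 30.62 s.
The first (ascending) time is 8.224 s.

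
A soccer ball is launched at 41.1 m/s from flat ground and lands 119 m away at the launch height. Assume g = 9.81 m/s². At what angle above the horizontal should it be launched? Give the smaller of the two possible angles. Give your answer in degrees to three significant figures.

Level-ground range R = v₀² sin(2θ)/g ⇒ sin(2θ) = gR/v₀² = 9.81 × 119 / 41.1² = 0.6911.
2θ = 43.72° or 180° − 43.72° = 136.3°, so θ = 21.86° or 68.14°.
The smaller angle is 21.86°.

21.9°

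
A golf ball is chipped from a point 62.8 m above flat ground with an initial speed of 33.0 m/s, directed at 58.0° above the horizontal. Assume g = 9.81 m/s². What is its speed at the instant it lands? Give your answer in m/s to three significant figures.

48.2 m/s

Horizontal component vₓ = 33.00 cos 58.0° = 17.49 m/s; vertical v_y0 = 33.00 sin 58.0° = 27.99 m/s.
The projectile lands when y = 62.8 + (27.99) t − ½·9.81·t² = 0. Positive root: t = (27.99 + √(27.99² + 2·9.81·62.8)) / 9.81 = (27.99 + 44.89) / 9.81 = 7.429 s.
Vertical velocity at impact: v_y = v_y0 − g t = 27.99 − 9.81 × 7.429 = −44.89 m/s.
Speed: |v| = √(vₓ² + v_y²) = √(17.49² + 44.89²) = 48.18 m/s.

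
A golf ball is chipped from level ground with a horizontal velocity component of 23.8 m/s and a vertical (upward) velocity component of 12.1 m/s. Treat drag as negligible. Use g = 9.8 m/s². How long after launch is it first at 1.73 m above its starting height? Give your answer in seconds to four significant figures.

0.1524 s

Height y(t) = 12.10 t − 4.900 t² = 1.73 gives 4.900 t² − 12.10 t + 1.73 = 0.
t = [12.10 ± √(12.10² − 2·9.80·1.73)] / 9.80 = (12.10 ± 10.61) / 9.80, so t = 0.1524 s or t = 2.317 s.
The first (ascending) time is 0.1524 s.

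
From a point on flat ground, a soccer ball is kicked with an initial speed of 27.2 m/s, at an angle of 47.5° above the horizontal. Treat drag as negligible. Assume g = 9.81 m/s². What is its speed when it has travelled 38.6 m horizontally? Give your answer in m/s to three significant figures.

18.4 m/s

vₓ = 27.20 cos 47.5° = 18.38 m/s; v_y0 = 27.20 sin 47.5° = 20.05 m/s.
Time to reach x = 38.6 m: t = x/vₓ = 38.6/18.38 = 2.101 s.
Vertical velocity there: v_y = v_y0 − g t = 20.05 − 9.81 × 2.101 = −0.5525 m/s.
Speed: √(vₓ² + v_y²) = √(18.38² + 0.5525²) = 18.38 m/s.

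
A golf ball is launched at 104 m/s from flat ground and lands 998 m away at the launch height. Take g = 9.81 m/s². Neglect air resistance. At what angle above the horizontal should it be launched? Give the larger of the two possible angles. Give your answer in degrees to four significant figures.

Level-ground range R = v₀² sin(2θ)/g ⇒ sin(2θ) = gR/v₀² = 9.81 × 998 / 104² = 0.9052.
2θ = 64.85° or 180° − 64.85° = 115.2°, so θ = 32.42° or 57.58°.
The larger angle is 57.58°.

57.58°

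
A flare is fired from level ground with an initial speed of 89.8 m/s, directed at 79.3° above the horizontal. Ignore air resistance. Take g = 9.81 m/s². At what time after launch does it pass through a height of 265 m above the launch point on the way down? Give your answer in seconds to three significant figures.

Horizontal component vₓ = 89.80 cos 79.3° = 16.67 m/s; vertical v_y0 = 89.80 sin 79.3° = 88.24 m/s.
Height y(t) = 88.24 t − 4.905 t² = 265 gives 4.905 t² − 88.24 t + 265 = 0.
t = [88.24 ± √(88.24² − 2·9.81·265)] / 9.81 = (88.24 ± 50.86) / 9.81, so t = 3.810 s or t = 14.18 s.
The descending-branch root is 14.18 s.

14.2 s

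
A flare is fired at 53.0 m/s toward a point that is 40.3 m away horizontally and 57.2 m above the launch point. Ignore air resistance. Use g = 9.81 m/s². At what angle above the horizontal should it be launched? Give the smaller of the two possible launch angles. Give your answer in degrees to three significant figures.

59.4°

Trajectory: y = x tanθ − g x² (1 + tan²θ)/(2v₀²). With x = 40.3, y = 57.2, v₀ = 53.0, g = 9.81:
2.836 tan²θ − 40.3 tanθ + (60.04) = 0.
tanθ = [40.3 ± √(40.3² − 4 × 2.836 × (60.04))] / (2 × 2.836) = (40.3 ± 30.71) / 5.672, giving tanθ = 1.691 or 12.52.
θ = 59.40° or 85.43°; the smaller is 59.40°.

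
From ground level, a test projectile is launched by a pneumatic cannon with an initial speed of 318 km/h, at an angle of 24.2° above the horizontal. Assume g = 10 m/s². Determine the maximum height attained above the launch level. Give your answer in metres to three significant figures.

65.6 m

Convert: 318 km/h = 318/3.6 = 88.33 m/s.
Components: vₓ = 88.33 cos 24.2° = 80.57 m/s, v_y0 = 88.33 sin 24.2° = 36.21 m/s.
Maximum height: H = v_y0² / (2g) = 36.21² / (2 × 10.0) = 65.56 m.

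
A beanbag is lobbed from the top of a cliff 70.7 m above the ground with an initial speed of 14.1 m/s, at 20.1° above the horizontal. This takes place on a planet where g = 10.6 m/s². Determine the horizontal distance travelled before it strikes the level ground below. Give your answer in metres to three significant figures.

54.8 m

Components: vₓ = 14.10 cos 20.1° = 13.24 m/s, v_y0 = 14.10 sin 20.1° = 4.846 m/s.
Vertical motion (up positive, ground at y = 0): 5.300 t² − (4.846) t − 70.7 = 0, so t = (4.846 + √(4.846² + 2·10.6·70.7)) / 10.6 = (4.846 + 39.02) / 10.6 = 4.138 s.
Horizontal distance: R = vₓ t = 13.24 × 4.138 = 54.79 m.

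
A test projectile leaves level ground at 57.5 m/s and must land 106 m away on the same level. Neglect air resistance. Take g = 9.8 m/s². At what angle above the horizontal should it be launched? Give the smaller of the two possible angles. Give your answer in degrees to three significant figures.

From R = (v₀²/g) sin 2θ: sin 2θ = 9.80 × 106 / 3306.2 = 0.3142.
2θ = 18.31° or 180° − 18.31° = 161.7°, so θ = 9.156° or 80.84°.
The smaller angle is 9.156°.

9.16°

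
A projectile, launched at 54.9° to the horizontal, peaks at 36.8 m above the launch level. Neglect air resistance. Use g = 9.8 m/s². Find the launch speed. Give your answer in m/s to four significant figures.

32.83 m/s

At the peak v_y = 0, so v_y0 = √(2gH) = √(2 × 9.80 × 36.8) = 26.86 m/s.
v_y0 = v₀ sin θ ⇒ v₀ = 26.86 / sin 54.9° = 32.83 m/s.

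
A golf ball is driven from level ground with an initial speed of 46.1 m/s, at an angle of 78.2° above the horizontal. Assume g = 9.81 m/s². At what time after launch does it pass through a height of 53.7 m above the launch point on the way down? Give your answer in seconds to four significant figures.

Horizontal component vₓ = 46.10 cos 78.2° = 9.427 m/s; vertical v_y0 = 46.10 sin 78.2° = 45.13 m/s.
Require v_y0 t − ½ g t² = 53.7, i.e. 4.905 t² − 45.13 t + 53.7 = 0.
t = [45.13 ± √(45.13² − 2·9.81·53.7)] / 9.81 = (45.13 ± 31.35) / 9.81, so t = 1.404 s or t = 7.796 s.
The descending-branch root is 7.796 s.

7.796 s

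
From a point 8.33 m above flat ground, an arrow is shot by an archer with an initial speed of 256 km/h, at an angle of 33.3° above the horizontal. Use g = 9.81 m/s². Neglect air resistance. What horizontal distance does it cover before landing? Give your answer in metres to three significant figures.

485 m

Convert: 256 km/h = 256/3.6 = 71.11 m/s.
vₓ = 71.11 cos 33.3° = 59.44 m/s; v_y0 = 71.11 sin 33.3° = 39.04 m/s.
Vertical motion (up positive, ground at y = 0): 4.905 t² − (39.04) t − 8.33 = 0, so t = (39.04 + √(39.04² + 2·9.81·8.33)) / 9.81 = (39.04 + 41.08) / 9.81 = 8.167 s.
Horizontal distance: R = vₓ t = 59.44 × 8.167 = 485.4 m.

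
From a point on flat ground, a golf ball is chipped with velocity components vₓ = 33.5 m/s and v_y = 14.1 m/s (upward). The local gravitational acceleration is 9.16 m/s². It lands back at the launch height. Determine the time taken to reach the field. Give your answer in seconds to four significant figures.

3.079 s

Time of flight on level ground: T = 2 v_y0 / g = 2 × 14.10 / 9.16 = 3.079 s.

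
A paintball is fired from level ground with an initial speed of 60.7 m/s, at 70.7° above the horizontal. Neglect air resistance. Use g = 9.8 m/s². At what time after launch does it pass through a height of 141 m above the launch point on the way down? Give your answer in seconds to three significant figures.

8.17 s

Components: vₓ = 60.70 cos 70.7° = 20.06 m/s, v_y0 = 60.70 sin 70.7° = 57.29 m/s.
Height y(t) = 57.29 t − 4.900 t² = 141 gives 4.900 t² − 57.29 t + 141 = 0.
t = [57.29 ± √(57.29² − 2·9.80·141)] / 9.80 = (57.29 ± 22.77) / 9.80, so t = 3.522 s or t = 8.169 s.
The descending-branch root is 8.169 s.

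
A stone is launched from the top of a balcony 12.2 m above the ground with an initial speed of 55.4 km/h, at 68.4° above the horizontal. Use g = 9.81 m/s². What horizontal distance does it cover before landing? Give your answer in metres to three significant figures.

Convert: 55.4 km/h = 55.4/3.6 = 15.39 m/s.
Resolve: vₓ = 15.39 cos 68.4° = 5.665 m/s and v_y0 = 15.39 sin 68.4° = 14.31 m/s.
Vertical motion (up positive, ground at y = 0): 4.905 t² − (14.31) t − 12.2 = 0, so t = (14.31 + √(14.31² + 2·9.81·12.2)) / 9.81 = (14.31 + 21.07) / 9.81 = 3.607 s.
Horizontal distance: R = vₓ t = 5.665 × 3.607 = 20.43 m.

20.4 m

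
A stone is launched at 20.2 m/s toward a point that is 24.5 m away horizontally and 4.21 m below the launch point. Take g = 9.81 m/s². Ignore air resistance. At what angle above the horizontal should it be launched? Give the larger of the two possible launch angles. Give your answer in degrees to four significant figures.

72.99°

Trajectory: y = x tanθ − g x² (1 + tan²θ)/(2v₀²). With x = 24.5, y = −4.21, v₀ = 20.2, g = 9.81:
7.216 tan²θ − 24.5 tanθ + (3.006) = 0.
tanθ = [24.5 ± √(24.5² − 4 × 7.216 × (3.006))] / (2 × 7.216) = (24.5 ± 22.66) / 14.43, giving tanθ = 0.1275 or 3.268.
θ = 7.264° or 72.99°; the larger is 72.99°.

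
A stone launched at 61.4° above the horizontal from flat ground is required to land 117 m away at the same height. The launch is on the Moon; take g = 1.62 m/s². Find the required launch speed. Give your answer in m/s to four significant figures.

15.02 m/s

From R = (v₀² / g) sin 2θ: v₀ = √(gR / sin 2θ).
v₀ = √(1.62 × 117 / sin 122.8°) = √(189.5 / 0.8406) = √225.49 = 15.02 m/s.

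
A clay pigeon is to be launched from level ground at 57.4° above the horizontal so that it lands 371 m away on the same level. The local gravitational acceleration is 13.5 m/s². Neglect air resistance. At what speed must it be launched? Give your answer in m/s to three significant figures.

74.3 m/s

On level ground R = v₀² sin 2θ / g ⇒ v₀ = √(gR / sin 2θ).
v₀ = √(13.5 × 371 / sin 114.8°) = √(5008 / 0.9078) = √5517.3 = 74.28 m/s.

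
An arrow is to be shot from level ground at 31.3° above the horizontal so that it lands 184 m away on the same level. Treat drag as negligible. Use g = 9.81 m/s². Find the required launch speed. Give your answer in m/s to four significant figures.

On level ground R = v₀² sin 2θ / g ⇒ v₀ = √(gR / sin 2θ).
v₀ = √(9.81 × 184 / sin 62.60°) = √(1805 / 0.8878) = √2033.1 = 45.09 m/s.

45.09 m/s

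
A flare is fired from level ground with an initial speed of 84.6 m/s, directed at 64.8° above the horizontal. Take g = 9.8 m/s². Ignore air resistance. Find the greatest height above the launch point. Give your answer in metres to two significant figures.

Components: vₓ = 84.60 cos 64.8° = 36.02 m/s, v_y0 = 84.60 sin 64.8° = 76.55 m/s.
Maximum height: H = v_y0² / (2g) = 76.55² / (2 × 9.80) = 299.0 m.

300 m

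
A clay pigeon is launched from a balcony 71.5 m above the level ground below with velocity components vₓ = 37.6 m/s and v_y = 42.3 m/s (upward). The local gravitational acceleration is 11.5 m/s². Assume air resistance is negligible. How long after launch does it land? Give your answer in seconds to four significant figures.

The projectile lands when y = 71.5 + (42.30) t − ½·11.5·t² = 0. Positive root: t = (42.30 + √(42.30² + 2·11.5·71.5)) / 11.5 = (42.30 + 58.60) / 11.5 = 8.774 s.

8.774 s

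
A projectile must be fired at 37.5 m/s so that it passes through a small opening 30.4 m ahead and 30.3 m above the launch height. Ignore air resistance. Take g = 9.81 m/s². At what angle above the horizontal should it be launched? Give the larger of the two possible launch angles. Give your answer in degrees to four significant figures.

Trajectory: y = x tanθ − g x² (1 + tan²θ)/(2v₀²). With x = 30.4, y = 30.3, v₀ = 37.5, g = 9.81:
3.223 tan²θ − 30.4 tanθ + (33.52) = 0.
tanθ = [30.4 ± √(30.4² − 4 × 3.223 × (33.52))] / (2 × 3.223) = (30.4 ± 22.18) / 6.447, giving tanθ = 1.275 or 8.156.
θ = 51.90° or 83.01°; the larger is 83.01°.

83.01°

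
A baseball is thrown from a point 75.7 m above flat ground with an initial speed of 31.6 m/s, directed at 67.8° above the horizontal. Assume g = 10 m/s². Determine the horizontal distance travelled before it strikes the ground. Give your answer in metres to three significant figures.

93.1 m

Resolve: vₓ = 31.60 cos 67.8° = 11.94 m/s and v_y0 = 31.60 sin 67.8° = 29.26 m/s.
With up positive and y = 0 at the ground: y(t) = 75.7 + (29.26) t − 5.000 t². Setting y = 0 and taking the positive root: t = [29.26 + √(29.26² + 2·10.0·75.7)] / 10.0 = (29.26 + 48.68) / 10.0 = 7.794 s.
Horizontal distance: R = vₓ t = 11.94 × 7.794 = 93.06 m.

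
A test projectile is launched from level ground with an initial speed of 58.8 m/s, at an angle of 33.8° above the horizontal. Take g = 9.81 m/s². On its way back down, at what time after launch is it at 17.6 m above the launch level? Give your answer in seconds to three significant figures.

vₓ = 58.80 cos 33.8° = 48.86 m/s; v_y0 = 58.80 sin 33.8° = 32.71 m/s.
Height y(t) = 32.71 t − 4.905 t² = 17.6 gives 4.905 t² − 32.71 t + 17.6 = 0.
t = [32.71 ± √(32.71² − 2·9.81·17.6)] / 9.81 = (32.71 ± 26.92) / 9.81, so t = 0.5903 s or t = 6.078 s.
The descending-branch root is 6.078 s.

6.08 s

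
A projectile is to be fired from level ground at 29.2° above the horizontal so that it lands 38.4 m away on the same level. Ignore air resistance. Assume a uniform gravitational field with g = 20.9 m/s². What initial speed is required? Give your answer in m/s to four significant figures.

30.70 m/s

Level-ground range: R = v₀² sin(2θ)/g, so v₀ = √(gR / sin 2θ).
v₀ = √(20.9 × 38.4 / sin 58.40°) = √(802.6 / 0.8517) = √942.27 = 30.70 m/s.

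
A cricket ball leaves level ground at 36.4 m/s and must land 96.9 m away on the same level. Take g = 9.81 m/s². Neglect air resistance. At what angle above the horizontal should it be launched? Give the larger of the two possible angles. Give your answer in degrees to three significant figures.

67.1°

R = v₀² sin 2θ / g gives sin 2θ = gR/v₀² = 9.81·96.9/36.4² = 0.7174.
2θ = 45.84° or 180° − 45.84° = 134.2°, so θ = 22.92° or 67.08°.
The larger angle is 67.08°.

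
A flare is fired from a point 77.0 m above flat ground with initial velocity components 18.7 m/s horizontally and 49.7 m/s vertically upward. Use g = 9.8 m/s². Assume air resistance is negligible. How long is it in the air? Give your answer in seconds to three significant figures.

11.5 s

The projectile lands when y = 77.0 + (49.70) t − ½·9.80·t² = 0. Positive root: t = (49.70 + √(49.70² + 2·9.80·77.0)) / 9.80 = (49.70 + 63.08) / 9.80 = 11.51 s.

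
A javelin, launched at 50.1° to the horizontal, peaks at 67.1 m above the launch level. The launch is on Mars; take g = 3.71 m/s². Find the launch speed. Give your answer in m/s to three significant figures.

At the peak v_y = 0, so v_y0 = √(2gH) = √(2 × 3.71 × 67.1) = 22.31 m/s.
v_y0 = v₀ sin θ ⇒ v₀ = 22.31 / sin 50.1° = 29.09 m/s.

29.1 m/s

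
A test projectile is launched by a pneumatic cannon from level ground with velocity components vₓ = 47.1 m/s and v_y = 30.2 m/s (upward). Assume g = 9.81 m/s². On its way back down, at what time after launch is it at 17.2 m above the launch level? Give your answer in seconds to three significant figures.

Require v_y0 t − ½ g t² = 17.2, i.e. 4.905 t² − 30.20 t + 17.2 = 0.
t = [30.20 ± √(30.20² − 2·9.81·17.2)] / 9.81 = (30.20 ± 23.97) / 9.81, so t = 0.6350 s or t = 5.522 s.
The descending-branch root is 5.522 s.

5.52 s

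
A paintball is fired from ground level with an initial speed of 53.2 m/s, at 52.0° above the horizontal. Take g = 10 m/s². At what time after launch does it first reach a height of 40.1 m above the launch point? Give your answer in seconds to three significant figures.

1.10 s

Components: vₓ = 53.20 cos 52.0° = 32.75 m/s, v_y0 = 53.20 sin 52.0° = 41.92 m/s.
Set y = v_y0 t − ½ g t² = 40.1: 5.000 t² − 41.92 t + 40.1 = 0.
t = [41.92 ± √(41.92² − 2·10.0·40.1)] / 10.0 = (41.92 ± 30.91) / 10.0, so t = 1.101 s or t = 7.283 s.
The first (ascending) time is 1.101 s.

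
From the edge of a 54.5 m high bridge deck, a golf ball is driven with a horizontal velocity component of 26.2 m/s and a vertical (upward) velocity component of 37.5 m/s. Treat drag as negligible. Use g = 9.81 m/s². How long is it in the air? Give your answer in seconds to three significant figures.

With up positive and y = 0 at the ground: y(t) = 54.5 + (37.50) t − 4.905 t². Setting y = 0 and taking the positive root: t = [37.50 + √(37.50² + 2·9.81·54.5)] / 9.81 = (37.50 + 49.75) / 9.81 = 8.894 s.

8.89 s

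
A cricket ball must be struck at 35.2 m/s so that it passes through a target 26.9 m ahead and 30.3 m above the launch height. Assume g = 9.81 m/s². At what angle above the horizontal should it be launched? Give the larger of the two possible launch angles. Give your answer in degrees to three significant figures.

Trajectory: y = x tanθ − g x² (1 + tan²θ)/(2v₀²). With x = 26.9, y = 30.3, v₀ = 35.2, g = 9.81:
2.865 tan²θ − 26.9 tanθ + (33.16) = 0.
tanθ = [26.9 ± √(26.9² − 4 × 2.865 × (33.16))] / (2 × 2.865) = (26.9 ± 18.54) / 5.729, giving tanθ = 1.460 or 7.931.
θ = 55.59° or 82.81°; the larger is 82.81°.

82.8°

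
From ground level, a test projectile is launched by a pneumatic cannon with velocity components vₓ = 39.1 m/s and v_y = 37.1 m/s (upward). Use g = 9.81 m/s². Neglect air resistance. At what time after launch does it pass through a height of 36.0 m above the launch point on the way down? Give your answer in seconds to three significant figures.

Set y = v_y0 t − ½ g t² = 36.0: 4.905 t² − 37.10 t + 36.0 = 0.
Quadratic formula: t = (37.10 ± √670.09) / 9.81 = (37.10 ± 25.89) / 9.81 → t = 1.143 s or 6.421 s.
The descending-branch root is 6.421 s.

6.42 s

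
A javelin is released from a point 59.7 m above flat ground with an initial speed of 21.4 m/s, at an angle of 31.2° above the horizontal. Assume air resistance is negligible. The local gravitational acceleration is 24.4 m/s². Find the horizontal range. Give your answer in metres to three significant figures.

49.7 m

Resolve: vₓ = 21.40 cos 31.2° = 18.30 m/s and v_y0 = 21.40 sin 31.2° = 11.09 m/s.
With up positive and y = 0 at the ground: y(t) = 59.7 + (11.09) t − 12.20 t². Setting y = 0 and taking the positive root: t = [11.09 + √(11.09² + 2·24.4·59.7)] / 24.4 = (11.09 + 55.10) / 24.4 = 2.713 s.
Horizontal distance: R = vₓ t = 18.30 × 2.713 = 49.65 m.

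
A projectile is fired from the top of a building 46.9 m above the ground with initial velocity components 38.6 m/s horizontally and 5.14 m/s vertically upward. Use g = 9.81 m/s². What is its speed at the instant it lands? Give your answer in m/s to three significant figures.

The projectile lands when y = 46.9 + (5.140) t − ½·9.81·t² = 0. Positive root: t = (5.140 + √(5.140² + 2·9.81·46.9)) / 9.81 = (5.140 + 30.77) / 9.81 = 3.660 s.
Vertical velocity at impact: v_y = v_y0 − g t = 5.140 − 9.81 × 3.660 = −30.77 m/s.
Speed: |v| = √(vₓ² + v_y²) = √(38.60² + 30.77²) = 49.36 m/s.

49.4 m/s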